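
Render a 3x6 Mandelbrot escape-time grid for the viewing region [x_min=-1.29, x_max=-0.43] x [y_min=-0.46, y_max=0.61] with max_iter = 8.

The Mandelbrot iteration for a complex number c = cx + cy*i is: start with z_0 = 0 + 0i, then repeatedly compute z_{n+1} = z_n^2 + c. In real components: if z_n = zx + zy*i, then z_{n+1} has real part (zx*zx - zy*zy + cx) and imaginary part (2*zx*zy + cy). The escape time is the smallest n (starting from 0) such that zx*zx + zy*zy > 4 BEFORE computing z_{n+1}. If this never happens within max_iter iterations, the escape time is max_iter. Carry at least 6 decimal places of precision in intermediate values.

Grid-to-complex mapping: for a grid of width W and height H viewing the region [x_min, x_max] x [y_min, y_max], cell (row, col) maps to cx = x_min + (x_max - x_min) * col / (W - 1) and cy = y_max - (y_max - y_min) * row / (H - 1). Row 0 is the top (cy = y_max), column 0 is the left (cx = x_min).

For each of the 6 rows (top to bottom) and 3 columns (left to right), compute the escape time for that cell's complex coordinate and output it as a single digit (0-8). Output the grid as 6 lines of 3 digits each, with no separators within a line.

(row=0, col=0): c = -1.2900 + 0.6100i → escape time 3
(row=0, col=1): c = -0.8600 + 0.6100i → escape time 5
(row=0, col=2): c = -0.4300 + 0.6100i → escape time 8
(row=1, col=0): c = -1.2900 + 0.3960i → escape time 8
(row=1, col=1): c = -0.8600 + 0.3960i → escape time 7
(row=1, col=2): c = -0.4300 + 0.3960i → escape time 8
(row=2, col=0): c = -1.2900 + 0.1820i → escape time 8
(row=2, col=1): c = -0.8600 + 0.1820i → escape time 8
(row=2, col=2): c = -0.4300 + 0.1820i → escape time 8
(row=3, col=0): c = -1.2900 + -0.0320i → escape time 8
(row=3, col=1): c = -0.8600 + -0.0320i → escape time 8
(row=3, col=2): c = -0.4300 + -0.0320i → escape time 8
(row=4, col=0): c = -1.2900 + -0.2460i → escape time 7
(row=4, col=1): c = -0.8600 + -0.2460i → escape time 8
(row=4, col=2): c = -0.4300 + -0.2460i → escape time 8
(row=5, col=0): c = -1.2900 + -0.4600i → escape time 5
(row=5, col=1): c = -0.8600 + -0.4600i → escape time 6
(row=5, col=2): c = -0.4300 + -0.4600i → escape time 8

Answer: 358
878
888
888
788
568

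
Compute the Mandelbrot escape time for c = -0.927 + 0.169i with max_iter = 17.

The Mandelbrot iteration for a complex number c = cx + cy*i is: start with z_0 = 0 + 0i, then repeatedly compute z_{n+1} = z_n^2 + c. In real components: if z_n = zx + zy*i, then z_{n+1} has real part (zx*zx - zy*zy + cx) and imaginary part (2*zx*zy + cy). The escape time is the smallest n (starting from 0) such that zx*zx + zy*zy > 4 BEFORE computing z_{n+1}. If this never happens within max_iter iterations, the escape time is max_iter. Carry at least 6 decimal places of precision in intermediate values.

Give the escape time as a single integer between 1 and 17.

Answer: 17

Derivation:
z_0 = 0 + 0i, c = -0.9270 + 0.1690i
Iter 1: z = -0.9270 + 0.1690i, |z|^2 = 0.8879
Iter 2: z = -0.0962 + -0.1443i, |z|^2 = 0.0301
Iter 3: z = -0.9386 + 0.1968i, |z|^2 = 0.9196
Iter 4: z = -0.0848 + -0.2004i, |z|^2 = 0.0473
Iter 5: z = -0.9600 + 0.2030i, |z|^2 = 0.9627
Iter 6: z = -0.0467 + -0.2207i, |z|^2 = 0.0509
Iter 7: z = -0.9735 + 0.1896i, |z|^2 = 0.9837
Iter 8: z = -0.0152 + -0.2002i, |z|^2 = 0.0403
Iter 9: z = -0.9668 + 0.1751i, |z|^2 = 0.9654
Iter 10: z = -0.0229 + -0.1695i, |z|^2 = 0.0293
Iter 11: z = -0.9552 + 0.1768i, |z|^2 = 0.9437
Iter 12: z = -0.0458 + -0.1687i, |z|^2 = 0.0305
Iter 13: z = -0.9534 + 0.1844i, |z|^2 = 0.9429
Iter 14: z = -0.0521 + -0.1827i, |z|^2 = 0.0361
Iter 15: z = -0.9577 + 0.1880i, |z|^2 = 0.9525
Iter 16: z = -0.0453 + -0.1912i, |z|^2 = 0.0386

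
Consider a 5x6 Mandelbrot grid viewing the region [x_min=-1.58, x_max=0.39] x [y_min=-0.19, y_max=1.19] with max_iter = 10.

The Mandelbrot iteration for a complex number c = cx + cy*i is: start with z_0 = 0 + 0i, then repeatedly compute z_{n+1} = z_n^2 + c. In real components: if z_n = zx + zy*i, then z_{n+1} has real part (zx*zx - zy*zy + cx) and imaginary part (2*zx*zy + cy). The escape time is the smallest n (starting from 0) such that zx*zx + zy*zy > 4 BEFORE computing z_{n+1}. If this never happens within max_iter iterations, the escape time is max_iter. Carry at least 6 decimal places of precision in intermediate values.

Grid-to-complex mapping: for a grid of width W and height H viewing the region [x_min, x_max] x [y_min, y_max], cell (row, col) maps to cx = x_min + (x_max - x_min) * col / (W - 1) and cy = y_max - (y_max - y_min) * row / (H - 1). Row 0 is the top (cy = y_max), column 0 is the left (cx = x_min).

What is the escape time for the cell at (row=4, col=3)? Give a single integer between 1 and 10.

Answer: 10

Derivation:
z_0 = 0 + 0i, c = -0.1025 + 0.0860i
Iter 1: z = -0.1025 + 0.0860i, |z|^2 = 0.0179
Iter 2: z = -0.0994 + 0.0684i, |z|^2 = 0.0146
Iter 3: z = -0.0973 + 0.0724i, |z|^2 = 0.0147
Iter 4: z = -0.0983 + 0.0719i, |z|^2 = 0.0148
Iter 5: z = -0.0980 + 0.0719i, |z|^2 = 0.0148
Iter 6: z = -0.0981 + 0.0719i, |z|^2 = 0.0148
Iter 7: z = -0.0981 + 0.0719i, |z|^2 = 0.0148
Iter 8: z = -0.0981 + 0.0719i, |z|^2 = 0.0148
Iter 9: z = -0.0981 + 0.0719i, |z|^2 = 0.0148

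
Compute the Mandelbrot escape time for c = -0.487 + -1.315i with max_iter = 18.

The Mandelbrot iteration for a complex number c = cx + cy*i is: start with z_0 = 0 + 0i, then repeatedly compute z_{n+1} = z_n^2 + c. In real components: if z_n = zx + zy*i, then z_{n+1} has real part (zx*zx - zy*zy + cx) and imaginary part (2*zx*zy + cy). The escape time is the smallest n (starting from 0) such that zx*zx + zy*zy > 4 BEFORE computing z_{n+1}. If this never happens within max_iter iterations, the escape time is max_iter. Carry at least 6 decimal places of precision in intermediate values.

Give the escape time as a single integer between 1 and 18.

z_0 = 0 + 0i, c = -0.4870 + -1.3150i
Iter 1: z = -0.4870 + -1.3150i, |z|^2 = 1.9664
Iter 2: z = -1.9791 + -0.0342i, |z|^2 = 3.9178
Iter 3: z = 3.4285 + -1.1797i, |z|^2 = 13.1462
Escaped at iteration 3

Answer: 3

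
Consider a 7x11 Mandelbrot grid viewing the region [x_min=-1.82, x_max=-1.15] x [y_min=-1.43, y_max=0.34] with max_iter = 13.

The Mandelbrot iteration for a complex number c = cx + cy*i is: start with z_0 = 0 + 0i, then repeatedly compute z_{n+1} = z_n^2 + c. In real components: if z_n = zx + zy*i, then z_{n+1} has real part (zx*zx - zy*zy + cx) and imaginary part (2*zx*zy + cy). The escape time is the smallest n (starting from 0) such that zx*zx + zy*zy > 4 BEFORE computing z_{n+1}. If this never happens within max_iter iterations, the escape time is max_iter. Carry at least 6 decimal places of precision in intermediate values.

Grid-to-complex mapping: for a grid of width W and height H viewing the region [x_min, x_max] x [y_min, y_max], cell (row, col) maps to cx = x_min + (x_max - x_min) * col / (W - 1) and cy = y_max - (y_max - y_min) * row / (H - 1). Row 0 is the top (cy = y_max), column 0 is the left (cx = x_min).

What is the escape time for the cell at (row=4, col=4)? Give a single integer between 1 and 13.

Answer: 5

Derivation:
z_0 = 0 + 0i, c = -1.3733 + -0.3680i
Iter 1: z = -1.3733 + -0.3680i, |z|^2 = 2.0215
Iter 2: z = 0.3773 + 0.6428i, |z|^2 = 0.5555
Iter 3: z = -1.6441 + 0.1170i, |z|^2 = 2.7169
Iter 4: z = 1.3162 + -0.7528i, |z|^2 = 2.2991
Iter 5: z = -0.2077 + -2.3496i, |z|^2 = 5.5639
Escaped at iteration 5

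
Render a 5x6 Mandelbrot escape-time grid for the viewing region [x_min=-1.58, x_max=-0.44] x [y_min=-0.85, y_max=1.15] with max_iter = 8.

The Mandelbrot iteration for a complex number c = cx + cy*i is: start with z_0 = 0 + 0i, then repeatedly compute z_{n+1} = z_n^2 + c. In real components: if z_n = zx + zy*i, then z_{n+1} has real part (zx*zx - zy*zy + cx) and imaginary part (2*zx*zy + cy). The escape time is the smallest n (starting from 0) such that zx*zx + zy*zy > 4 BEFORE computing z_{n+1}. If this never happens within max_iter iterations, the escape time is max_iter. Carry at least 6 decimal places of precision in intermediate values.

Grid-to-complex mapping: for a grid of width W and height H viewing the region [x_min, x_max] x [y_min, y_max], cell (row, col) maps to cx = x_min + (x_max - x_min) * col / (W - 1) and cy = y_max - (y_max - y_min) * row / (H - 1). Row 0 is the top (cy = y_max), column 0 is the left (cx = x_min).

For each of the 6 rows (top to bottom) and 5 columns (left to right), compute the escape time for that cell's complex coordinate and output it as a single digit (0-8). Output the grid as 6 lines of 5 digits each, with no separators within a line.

Answer: 22333
33346
48888
88888
36588
33345

Derivation:
(row=0, col=0): c = -1.5800 + 1.1500i → escape time 2
(row=0, col=1): c = -1.2950 + 1.1500i → escape time 2
(row=0, col=2): c = -1.0100 + 1.1500i → escape time 3
(row=0, col=3): c = -0.7250 + 1.1500i → escape time 3
(row=0, col=4): c = -0.4400 + 1.1500i → escape time 3
(row=1, col=0): c = -1.5800 + 0.7500i → escape time 3
(row=1, col=1): c = -1.2950 + 0.7500i → escape time 3
(row=1, col=2): c = -1.0100 + 0.7500i → escape time 3
(row=1, col=3): c = -0.7250 + 0.7500i → escape time 4
(row=1, col=4): c = -0.4400 + 0.7500i → escape time 6
(row=2, col=0): c = -1.5800 + 0.3500i → escape time 4
(row=2, col=1): c = -1.2950 + 0.3500i → escape time 8
(row=2, col=2): c = -1.0100 + 0.3500i → escape time 8
(row=2, col=3): c = -0.7250 + 0.3500i → escape time 8
(row=2, col=4): c = -0.4400 + 0.3500i → escape time 8
(row=3, col=0): c = -1.5800 + -0.0500i → escape time 8
(row=3, col=1): c = -1.2950 + -0.0500i → escape time 8
(row=3, col=2): c = -1.0100 + -0.0500i → escape time 8
(row=3, col=3): c = -0.7250 + -0.0500i → escape time 8
(row=3, col=4): c = -0.4400 + -0.0500i → escape time 8
(row=4, col=0): c = -1.5800 + -0.4500i → escape time 3
(row=4, col=1): c = -1.2950 + -0.4500i → escape time 6
(row=4, col=2): c = -1.0100 + -0.4500i → escape time 5
(row=4, col=3): c = -0.7250 + -0.4500i → escape time 8
(row=4, col=4): c = -0.4400 + -0.4500i → escape time 8
(row=5, col=0): c = -1.5800 + -0.8500i → escape time 3
(row=5, col=1): c = -1.2950 + -0.8500i → escape time 3
(row=5, col=2): c = -1.0100 + -0.8500i → escape time 3
(row=5, col=3): c = -0.7250 + -0.8500i → escape time 4
(row=5, col=4): c = -0.4400 + -0.8500i → escape time 5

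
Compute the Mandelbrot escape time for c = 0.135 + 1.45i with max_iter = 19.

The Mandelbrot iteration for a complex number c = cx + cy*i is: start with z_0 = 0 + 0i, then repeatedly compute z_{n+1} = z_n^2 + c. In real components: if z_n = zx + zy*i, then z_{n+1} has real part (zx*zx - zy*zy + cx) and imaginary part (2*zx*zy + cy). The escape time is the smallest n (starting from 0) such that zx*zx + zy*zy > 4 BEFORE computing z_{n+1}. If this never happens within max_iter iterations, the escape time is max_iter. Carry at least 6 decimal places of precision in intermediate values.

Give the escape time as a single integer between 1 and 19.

z_0 = 0 + 0i, c = 0.1350 + 1.4500i
Iter 1: z = 0.1350 + 1.4500i, |z|^2 = 2.1207
Iter 2: z = -1.9493 + 1.8415i, |z|^2 = 7.1908
Escaped at iteration 2

Answer: 2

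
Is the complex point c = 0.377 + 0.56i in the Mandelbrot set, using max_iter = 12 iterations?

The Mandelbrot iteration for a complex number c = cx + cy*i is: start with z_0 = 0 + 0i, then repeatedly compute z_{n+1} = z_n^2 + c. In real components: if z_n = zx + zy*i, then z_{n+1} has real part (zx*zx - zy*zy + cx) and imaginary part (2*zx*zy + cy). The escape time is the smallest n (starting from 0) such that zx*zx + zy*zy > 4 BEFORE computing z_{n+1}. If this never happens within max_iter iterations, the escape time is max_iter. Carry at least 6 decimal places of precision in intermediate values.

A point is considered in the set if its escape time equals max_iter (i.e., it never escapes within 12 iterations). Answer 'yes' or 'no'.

Answer: yes

Derivation:
z_0 = 0 + 0i, c = 0.3770 + 0.5600i
Iter 1: z = 0.3770 + 0.5600i, |z|^2 = 0.4557
Iter 2: z = 0.2055 + 0.9822i, |z|^2 = 1.0070
Iter 3: z = -0.5456 + 0.9638i, |z|^2 = 1.2265
Iter 4: z = -0.2542 + -0.4916i, |z|^2 = 0.3063
Iter 5: z = 0.2000 + 0.8099i, |z|^2 = 0.6959
Iter 6: z = -0.2390 + 0.8839i, |z|^2 = 0.8385
Iter 7: z = -0.3472 + 0.1375i, |z|^2 = 0.1395
Iter 8: z = 0.4787 + 0.4645i, |z|^2 = 0.4449
Iter 9: z = 0.3904 + 1.0047i, |z|^2 = 1.1617
Iter 10: z = -0.4799 + 1.3444i, |z|^2 = 2.0377
Iter 11: z = -1.2000 + -0.7304i, |z|^2 = 1.9736
Did not escape in 12 iterations → in set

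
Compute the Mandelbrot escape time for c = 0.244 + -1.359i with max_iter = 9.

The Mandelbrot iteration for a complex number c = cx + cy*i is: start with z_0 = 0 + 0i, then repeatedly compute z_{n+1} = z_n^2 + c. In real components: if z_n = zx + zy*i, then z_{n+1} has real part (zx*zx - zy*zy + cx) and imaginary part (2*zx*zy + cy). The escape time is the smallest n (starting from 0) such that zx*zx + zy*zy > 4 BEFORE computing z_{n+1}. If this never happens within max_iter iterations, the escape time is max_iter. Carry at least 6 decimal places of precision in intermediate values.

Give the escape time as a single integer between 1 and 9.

Answer: 2

Derivation:
z_0 = 0 + 0i, c = 0.2440 + -1.3590i
Iter 1: z = 0.2440 + -1.3590i, |z|^2 = 1.9064
Iter 2: z = -1.5433 + -2.0222i, |z|^2 = 6.4712
Escaped at iteration 2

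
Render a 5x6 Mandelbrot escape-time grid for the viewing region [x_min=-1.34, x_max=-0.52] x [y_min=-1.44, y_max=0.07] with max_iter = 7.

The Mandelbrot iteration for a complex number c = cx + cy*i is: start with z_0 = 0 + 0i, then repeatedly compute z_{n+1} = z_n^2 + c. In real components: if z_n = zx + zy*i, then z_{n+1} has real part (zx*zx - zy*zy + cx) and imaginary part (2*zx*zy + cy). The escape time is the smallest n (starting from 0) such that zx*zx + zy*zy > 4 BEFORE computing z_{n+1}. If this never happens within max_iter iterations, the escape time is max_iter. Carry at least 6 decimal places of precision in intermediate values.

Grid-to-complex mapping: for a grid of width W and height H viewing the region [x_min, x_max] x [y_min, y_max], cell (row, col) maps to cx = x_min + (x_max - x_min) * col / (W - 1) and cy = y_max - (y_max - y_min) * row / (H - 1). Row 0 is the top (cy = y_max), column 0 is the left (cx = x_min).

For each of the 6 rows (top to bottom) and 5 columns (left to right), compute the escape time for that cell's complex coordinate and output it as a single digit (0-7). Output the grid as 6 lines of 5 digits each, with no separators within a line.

(row=0, col=0): c = -1.3400 + 0.0700i → escape time 7
(row=0, col=1): c = -1.1350 + 0.0700i → escape time 7
(row=0, col=2): c = -0.9300 + 0.0700i → escape time 7
(row=0, col=3): c = -0.7250 + 0.0700i → escape time 7
(row=0, col=4): c = -0.5200 + 0.0700i → escape time 7
(row=1, col=0): c = -1.3400 + -0.2320i → escape time 7
(row=1, col=1): c = -1.1350 + -0.2320i → escape time 7
(row=1, col=2): c = -0.9300 + -0.2320i → escape time 7
(row=1, col=3): c = -0.7250 + -0.2320i → escape time 7
(row=1, col=4): c = -0.5200 + -0.2320i → escape time 7
(row=2, col=0): c = -1.3400 + -0.5340i → escape time 3
(row=2, col=1): c = -1.1350 + -0.5340i → escape time 5
(row=2, col=2): c = -0.9300 + -0.5340i → escape time 5
(row=2, col=3): c = -0.7250 + -0.5340i → escape time 6
(row=2, col=4): c = -0.5200 + -0.5340i → escape time 7
(row=3, col=0): c = -1.3400 + -0.8360i → escape time 3
(row=3, col=1): c = -1.1350 + -0.8360i → escape time 3
(row=3, col=2): c = -0.9300 + -0.8360i → escape time 3
(row=3, col=3): c = -0.7250 + -0.8360i → escape time 4
(row=3, col=4): c = -0.5200 + -0.8360i → escape time 5
(row=4, col=0): c = -1.3400 + -1.1380i → escape time 2
(row=4, col=1): c = -1.1350 + -1.1380i → escape time 3
(row=4, col=2): c = -0.9300 + -1.1380i → escape time 3
(row=4, col=3): c = -0.7250 + -1.1380i → escape time 3
(row=4, col=4): c = -0.5200 + -1.1380i → escape time 3
(row=5, col=0): c = -1.3400 + -1.4400i → escape time 2
(row=5, col=1): c = -1.1350 + -1.4400i → escape time 2
(row=5, col=2): c = -0.9300 + -1.4400i → escape time 2
(row=5, col=3): c = -0.7250 + -1.4400i → escape time 2
(row=5, col=4): c = -0.5200 + -1.4400i → escape time 2

Answer: 77777
77777
35567
33345
23333
22222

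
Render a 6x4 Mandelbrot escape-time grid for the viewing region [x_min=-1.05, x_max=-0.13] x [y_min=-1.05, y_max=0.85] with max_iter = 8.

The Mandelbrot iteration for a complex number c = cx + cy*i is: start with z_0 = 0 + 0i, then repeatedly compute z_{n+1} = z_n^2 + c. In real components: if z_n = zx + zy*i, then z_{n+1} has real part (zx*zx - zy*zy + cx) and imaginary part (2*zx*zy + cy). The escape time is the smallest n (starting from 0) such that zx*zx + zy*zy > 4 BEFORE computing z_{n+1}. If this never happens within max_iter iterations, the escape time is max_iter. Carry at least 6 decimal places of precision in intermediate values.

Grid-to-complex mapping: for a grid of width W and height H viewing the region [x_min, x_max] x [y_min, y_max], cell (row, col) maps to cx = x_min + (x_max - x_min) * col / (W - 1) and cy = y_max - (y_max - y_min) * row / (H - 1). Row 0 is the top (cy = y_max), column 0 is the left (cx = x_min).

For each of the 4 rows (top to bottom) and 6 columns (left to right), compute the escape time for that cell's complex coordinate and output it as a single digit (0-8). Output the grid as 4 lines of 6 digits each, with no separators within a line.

(row=0, col=0): c = -1.0500 + 0.8500i → escape time 3
(row=0, col=1): c = -0.8660 + 0.8500i → escape time 4
(row=0, col=2): c = -0.6820 + 0.8500i → escape time 4
(row=0, col=3): c = -0.4980 + 0.8500i → escape time 5
(row=0, col=4): c = -0.3140 + 0.8500i → escape time 7
(row=0, col=5): c = -0.1300 + 0.8500i → escape time 8
(row=1, col=0): c = -1.0500 + 0.2167i → escape time 8
(row=1, col=1): c = -0.8660 + 0.2167i → escape time 8
(row=1, col=2): c = -0.6820 + 0.2167i → escape time 8
(row=1, col=3): c = -0.4980 + 0.2167i → escape time 8
(row=1, col=4): c = -0.3140 + 0.2167i → escape time 8
(row=1, col=5): c = -0.1300 + 0.2167i → escape time 8
(row=2, col=0): c = -1.0500 + -0.4167i → escape time 6
(row=2, col=1): c = -0.8660 + -0.4167i → escape time 7
(row=2, col=2): c = -0.6820 + -0.4167i → escape time 8
(row=2, col=3): c = -0.4980 + -0.4167i → escape time 8
(row=2, col=4): c = -0.3140 + -0.4167i → escape time 8
(row=2, col=5): c = -0.1300 + -0.4167i → escape time 8
(row=3, col=0): c = -1.0500 + -1.0500i → escape time 3
(row=3, col=1): c = -0.8660 + -1.0500i → escape time 3
(row=3, col=2): c = -0.6820 + -1.0500i → escape time 3
(row=3, col=3): c = -0.4980 + -1.0500i → escape time 4
(row=3, col=4): c = -0.3140 + -1.0500i → escape time 5
(row=3, col=5): c = -0.1300 + -1.0500i → escape time 8

Answer: 344578
888888
678888
333458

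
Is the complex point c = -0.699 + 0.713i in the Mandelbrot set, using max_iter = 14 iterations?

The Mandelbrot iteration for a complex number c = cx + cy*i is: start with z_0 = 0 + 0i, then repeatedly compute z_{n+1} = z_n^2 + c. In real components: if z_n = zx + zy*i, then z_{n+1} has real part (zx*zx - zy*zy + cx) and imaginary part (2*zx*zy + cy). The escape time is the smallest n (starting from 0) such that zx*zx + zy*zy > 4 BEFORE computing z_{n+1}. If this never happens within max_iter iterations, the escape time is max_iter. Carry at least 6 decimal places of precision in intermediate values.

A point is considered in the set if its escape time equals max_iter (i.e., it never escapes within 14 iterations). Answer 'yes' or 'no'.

z_0 = 0 + 0i, c = -0.6990 + 0.7130i
Iter 1: z = -0.6990 + 0.7130i, |z|^2 = 0.9970
Iter 2: z = -0.7188 + -0.2838i, |z|^2 = 0.5972
Iter 3: z = -0.2629 + 1.1209i, |z|^2 = 1.3256
Iter 4: z = -1.8864 + 0.1236i, |z|^2 = 3.5737
Iter 5: z = 2.8441 + 0.2466i, |z|^2 = 8.1500
Escaped at iteration 5

Answer: no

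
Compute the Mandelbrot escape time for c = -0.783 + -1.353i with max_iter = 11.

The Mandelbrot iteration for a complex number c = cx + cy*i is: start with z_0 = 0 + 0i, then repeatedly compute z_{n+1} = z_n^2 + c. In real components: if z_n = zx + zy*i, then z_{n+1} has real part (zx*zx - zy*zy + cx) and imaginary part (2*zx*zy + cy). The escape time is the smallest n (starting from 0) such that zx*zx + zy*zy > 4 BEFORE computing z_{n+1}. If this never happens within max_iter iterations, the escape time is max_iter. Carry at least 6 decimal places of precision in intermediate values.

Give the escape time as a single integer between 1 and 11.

z_0 = 0 + 0i, c = -0.7830 + -1.3530i
Iter 1: z = -0.7830 + -1.3530i, |z|^2 = 2.4437
Iter 2: z = -2.0005 + 0.7658i, |z|^2 = 4.5885
Escaped at iteration 2

Answer: 2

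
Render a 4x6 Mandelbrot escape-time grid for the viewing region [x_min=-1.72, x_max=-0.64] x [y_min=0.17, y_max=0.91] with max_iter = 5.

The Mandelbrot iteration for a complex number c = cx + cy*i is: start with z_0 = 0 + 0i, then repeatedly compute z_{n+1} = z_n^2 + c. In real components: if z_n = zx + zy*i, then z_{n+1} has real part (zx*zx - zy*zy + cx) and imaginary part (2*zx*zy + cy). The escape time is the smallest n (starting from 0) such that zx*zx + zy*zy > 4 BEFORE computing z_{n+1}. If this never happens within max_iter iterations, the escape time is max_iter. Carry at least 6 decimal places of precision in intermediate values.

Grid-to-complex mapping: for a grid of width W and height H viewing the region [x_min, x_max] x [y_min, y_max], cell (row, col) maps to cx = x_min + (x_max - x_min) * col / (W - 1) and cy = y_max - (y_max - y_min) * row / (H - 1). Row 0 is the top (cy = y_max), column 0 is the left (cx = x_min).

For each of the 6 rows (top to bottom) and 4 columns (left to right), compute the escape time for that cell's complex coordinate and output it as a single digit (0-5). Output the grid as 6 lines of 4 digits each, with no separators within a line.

Answer: 2334
3335
3345
3455
4555
4555

Derivation:
(row=0, col=0): c = -1.7200 + 0.9100i → escape time 2
(row=0, col=1): c = -1.3600 + 0.9100i → escape time 3
(row=0, col=2): c = -1.0000 + 0.9100i → escape time 3
(row=0, col=3): c = -0.6400 + 0.9100i → escape time 4
(row=1, col=0): c = -1.7200 + 0.7620i → escape time 3
(row=1, col=1): c = -1.3600 + 0.7620i → escape time 3
(row=1, col=2): c = -1.0000 + 0.7620i → escape time 3
(row=1, col=3): c = -0.6400 + 0.7620i → escape time 5
(row=2, col=0): c = -1.7200 + 0.6140i → escape time 3
(row=2, col=1): c = -1.3600 + 0.6140i → escape time 3
(row=2, col=2): c = -1.0000 + 0.6140i → escape time 4
(row=2, col=3): c = -0.6400 + 0.6140i → escape time 5
(row=3, col=0): c = -1.7200 + 0.4660i → escape time 3
(row=3, col=1): c = -1.3600 + 0.4660i → escape time 4
(row=3, col=2): c = -1.0000 + 0.4660i → escape time 5
(row=3, col=3): c = -0.6400 + 0.4660i → escape time 5
(row=4, col=0): c = -1.7200 + 0.3180i → escape time 4
(row=4, col=1): c = -1.3600 + 0.3180i → escape time 5
(row=4, col=2): c = -1.0000 + 0.3180i → escape time 5
(row=4, col=3): c = -0.6400 + 0.3180i → escape time 5
(row=5, col=0): c = -1.7200 + 0.1700i → escape time 4
(row=5, col=1): c = -1.3600 + 0.1700i → escape time 5
(row=5, col=2): c = -1.0000 + 0.1700i → escape time 5
(row=5, col=3): c = -0.6400 + 0.1700i → escape time 5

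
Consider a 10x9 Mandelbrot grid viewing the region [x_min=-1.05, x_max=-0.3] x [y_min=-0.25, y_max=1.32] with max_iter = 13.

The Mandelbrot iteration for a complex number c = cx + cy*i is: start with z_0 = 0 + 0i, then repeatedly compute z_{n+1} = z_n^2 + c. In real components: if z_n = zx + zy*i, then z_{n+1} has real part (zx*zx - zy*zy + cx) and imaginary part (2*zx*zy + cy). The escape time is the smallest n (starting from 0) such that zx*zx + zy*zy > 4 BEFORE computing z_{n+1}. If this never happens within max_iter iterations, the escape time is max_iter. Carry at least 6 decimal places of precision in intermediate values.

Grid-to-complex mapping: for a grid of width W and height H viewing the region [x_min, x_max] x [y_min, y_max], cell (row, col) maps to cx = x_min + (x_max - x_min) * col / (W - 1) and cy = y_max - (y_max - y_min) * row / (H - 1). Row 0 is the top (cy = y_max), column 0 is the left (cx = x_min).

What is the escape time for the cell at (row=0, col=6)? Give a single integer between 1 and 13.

Answer: 3

Derivation:
z_0 = 0 + 0i, c = -0.5500 + 1.3200i
Iter 1: z = -0.5500 + 1.3200i, |z|^2 = 2.0449
Iter 2: z = -1.9899 + -0.1320i, |z|^2 = 3.9771
Iter 3: z = 3.3923 + 1.8453i, |z|^2 = 14.9128
Escaped at iteration 3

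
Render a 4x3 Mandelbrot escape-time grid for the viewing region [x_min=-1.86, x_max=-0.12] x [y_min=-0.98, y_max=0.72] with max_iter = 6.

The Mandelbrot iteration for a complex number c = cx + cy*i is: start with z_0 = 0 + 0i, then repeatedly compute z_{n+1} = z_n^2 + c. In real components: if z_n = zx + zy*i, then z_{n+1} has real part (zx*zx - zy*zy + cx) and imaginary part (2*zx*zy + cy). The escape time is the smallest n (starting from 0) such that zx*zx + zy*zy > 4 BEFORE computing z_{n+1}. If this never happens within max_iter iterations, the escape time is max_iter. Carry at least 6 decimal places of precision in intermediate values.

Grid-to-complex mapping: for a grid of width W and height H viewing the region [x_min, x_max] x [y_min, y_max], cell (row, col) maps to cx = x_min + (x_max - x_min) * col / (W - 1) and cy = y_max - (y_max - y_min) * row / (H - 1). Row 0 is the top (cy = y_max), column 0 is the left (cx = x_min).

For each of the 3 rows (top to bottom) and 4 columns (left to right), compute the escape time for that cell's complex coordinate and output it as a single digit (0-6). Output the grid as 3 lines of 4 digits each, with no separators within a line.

Answer: 2356
4666
1346

Derivation:
(row=0, col=0): c = -1.8600 + 0.7200i → escape time 2
(row=0, col=1): c = -1.2800 + 0.7200i → escape time 3
(row=0, col=2): c = -0.7000 + 0.7200i → escape time 5
(row=0, col=3): c = -0.1200 + 0.7200i → escape time 6
(row=1, col=0): c = -1.8600 + -0.1300i → escape time 4
(row=1, col=1): c = -1.2800 + -0.1300i → escape time 6
(row=1, col=2): c = -0.7000 + -0.1300i → escape time 6
(row=1, col=3): c = -0.1200 + -0.1300i → escape time 6
(row=2, col=0): c = -1.8600 + -0.9800i → escape time 1
(row=2, col=1): c = -1.2800 + -0.9800i → escape time 3
(row=2, col=2): c = -0.7000 + -0.9800i → escape time 4
(row=2, col=3): c = -0.1200 + -0.9800i → escape time 6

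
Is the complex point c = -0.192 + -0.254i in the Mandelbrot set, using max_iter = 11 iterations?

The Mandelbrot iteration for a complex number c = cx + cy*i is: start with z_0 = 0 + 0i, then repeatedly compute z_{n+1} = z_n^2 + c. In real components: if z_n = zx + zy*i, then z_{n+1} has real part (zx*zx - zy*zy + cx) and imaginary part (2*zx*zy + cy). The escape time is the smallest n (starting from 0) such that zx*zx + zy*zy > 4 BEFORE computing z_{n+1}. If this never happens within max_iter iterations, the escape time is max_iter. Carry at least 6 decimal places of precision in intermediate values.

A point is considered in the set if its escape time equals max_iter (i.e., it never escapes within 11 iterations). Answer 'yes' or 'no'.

z_0 = 0 + 0i, c = -0.1920 + -0.2540i
Iter 1: z = -0.1920 + -0.2540i, |z|^2 = 0.1014
Iter 2: z = -0.2197 + -0.1565i, |z|^2 = 0.0727
Iter 3: z = -0.1682 + -0.1853i, |z|^2 = 0.0626
Iter 4: z = -0.1980 + -0.1917i, |z|^2 = 0.0759
Iter 5: z = -0.1895 + -0.1781i, |z|^2 = 0.0676
Iter 6: z = -0.1878 + -0.1865i, |z|^2 = 0.0700
Iter 7: z = -0.1915 + -0.1840i, |z|^2 = 0.0705
Iter 8: z = -0.1892 + -0.1835i, |z|^2 = 0.0695
Iter 9: z = -0.1899 + -0.1846i, |z|^2 = 0.0701
Iter 10: z = -0.1900 + -0.1839i, |z|^2 = 0.0699
Did not escape in 11 iterations → in set

Answer: yes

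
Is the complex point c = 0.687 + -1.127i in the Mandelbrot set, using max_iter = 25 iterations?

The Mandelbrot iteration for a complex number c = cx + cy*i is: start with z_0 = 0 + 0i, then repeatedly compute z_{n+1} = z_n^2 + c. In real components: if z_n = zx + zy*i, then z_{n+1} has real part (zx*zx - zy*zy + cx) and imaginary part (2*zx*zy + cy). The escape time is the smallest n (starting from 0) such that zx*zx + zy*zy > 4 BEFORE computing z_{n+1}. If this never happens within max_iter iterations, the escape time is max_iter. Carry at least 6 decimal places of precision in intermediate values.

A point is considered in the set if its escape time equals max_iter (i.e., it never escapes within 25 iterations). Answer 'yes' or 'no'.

z_0 = 0 + 0i, c = 0.6870 + -1.1270i
Iter 1: z = 0.6870 + -1.1270i, |z|^2 = 1.7421
Iter 2: z = -0.1112 + -2.6755i, |z|^2 = 7.1706
Escaped at iteration 2

Answer: no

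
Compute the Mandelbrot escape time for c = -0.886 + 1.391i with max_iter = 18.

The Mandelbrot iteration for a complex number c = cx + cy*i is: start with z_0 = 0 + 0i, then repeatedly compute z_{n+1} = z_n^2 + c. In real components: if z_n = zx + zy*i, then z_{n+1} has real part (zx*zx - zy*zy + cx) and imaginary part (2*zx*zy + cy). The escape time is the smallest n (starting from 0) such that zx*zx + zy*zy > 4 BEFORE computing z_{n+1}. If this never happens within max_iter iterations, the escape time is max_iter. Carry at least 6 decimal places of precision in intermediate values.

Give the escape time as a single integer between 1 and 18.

z_0 = 0 + 0i, c = -0.8860 + 1.3910i
Iter 1: z = -0.8860 + 1.3910i, |z|^2 = 2.7199
Iter 2: z = -2.0359 + -1.0739i, |z|^2 = 5.2980
Escaped at iteration 2

Answer: 2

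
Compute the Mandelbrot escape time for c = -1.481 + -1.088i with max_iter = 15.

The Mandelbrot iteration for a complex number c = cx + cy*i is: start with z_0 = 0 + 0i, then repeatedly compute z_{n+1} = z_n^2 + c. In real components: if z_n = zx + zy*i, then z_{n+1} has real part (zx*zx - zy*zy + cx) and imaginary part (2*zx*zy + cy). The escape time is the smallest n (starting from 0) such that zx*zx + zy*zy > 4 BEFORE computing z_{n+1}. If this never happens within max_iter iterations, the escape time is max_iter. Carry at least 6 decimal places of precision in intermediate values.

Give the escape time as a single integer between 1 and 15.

z_0 = 0 + 0i, c = -1.4810 + -1.0880i
Iter 1: z = -1.4810 + -1.0880i, |z|^2 = 3.3771
Iter 2: z = -0.4714 + 2.1347i, |z|^2 = 4.7790
Escaped at iteration 2

Answer: 2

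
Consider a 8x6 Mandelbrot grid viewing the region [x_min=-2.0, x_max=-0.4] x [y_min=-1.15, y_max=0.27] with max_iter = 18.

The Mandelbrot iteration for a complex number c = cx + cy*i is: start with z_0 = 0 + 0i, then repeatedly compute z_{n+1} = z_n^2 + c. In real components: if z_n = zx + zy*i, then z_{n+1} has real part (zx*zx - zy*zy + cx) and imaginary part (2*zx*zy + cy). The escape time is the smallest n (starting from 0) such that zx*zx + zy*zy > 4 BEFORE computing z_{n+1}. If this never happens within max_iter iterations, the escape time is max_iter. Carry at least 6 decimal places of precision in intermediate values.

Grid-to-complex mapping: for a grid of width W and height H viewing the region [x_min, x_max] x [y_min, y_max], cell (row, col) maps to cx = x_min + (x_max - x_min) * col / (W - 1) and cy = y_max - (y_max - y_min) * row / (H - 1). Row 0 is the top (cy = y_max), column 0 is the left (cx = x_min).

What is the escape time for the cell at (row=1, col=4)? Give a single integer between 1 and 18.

Answer: 18

Derivation:
z_0 = 0 + 0i, c = -1.0857 + -0.0140i
Iter 1: z = -1.0857 + -0.0140i, |z|^2 = 1.1790
Iter 2: z = 0.0929 + 0.0164i, |z|^2 = 0.0089
Iter 3: z = -1.0774 + -0.0110i, |z|^2 = 1.1608
Iter 4: z = 0.0749 + 0.0096i, |z|^2 = 0.0057
Iter 5: z = -1.0802 + -0.0126i, |z|^2 = 1.1670
Iter 6: z = 0.0810 + 0.0131i, |z|^2 = 0.0067
Iter 7: z = -1.0793 + -0.0119i, |z|^2 = 1.1651
Iter 8: z = 0.0791 + 0.0116i, |z|^2 = 0.0064
Iter 9: z = -1.0796 + -0.0122i, |z|^2 = 1.1657
Iter 10: z = 0.0797 + 0.0123i, |z|^2 = 0.0065
Iter 11: z = -1.0795 + -0.0120i, |z|^2 = 1.1655
Iter 12: z = 0.0795 + 0.0120i, |z|^2 = 0.0065
Iter 13: z = -1.0795 + -0.0121i, |z|^2 = 1.1655
Iter 14: z = 0.0795 + 0.0121i, |z|^2 = 0.0065
Iter 15: z = -1.0795 + -0.0121i, |z|^2 = 1.1655
Iter 16: z = 0.0795 + 0.0121i, |z|^2 = 0.0065
Iter 17: z = -1.0795 + -0.0121i, |z|^2 = 1.1655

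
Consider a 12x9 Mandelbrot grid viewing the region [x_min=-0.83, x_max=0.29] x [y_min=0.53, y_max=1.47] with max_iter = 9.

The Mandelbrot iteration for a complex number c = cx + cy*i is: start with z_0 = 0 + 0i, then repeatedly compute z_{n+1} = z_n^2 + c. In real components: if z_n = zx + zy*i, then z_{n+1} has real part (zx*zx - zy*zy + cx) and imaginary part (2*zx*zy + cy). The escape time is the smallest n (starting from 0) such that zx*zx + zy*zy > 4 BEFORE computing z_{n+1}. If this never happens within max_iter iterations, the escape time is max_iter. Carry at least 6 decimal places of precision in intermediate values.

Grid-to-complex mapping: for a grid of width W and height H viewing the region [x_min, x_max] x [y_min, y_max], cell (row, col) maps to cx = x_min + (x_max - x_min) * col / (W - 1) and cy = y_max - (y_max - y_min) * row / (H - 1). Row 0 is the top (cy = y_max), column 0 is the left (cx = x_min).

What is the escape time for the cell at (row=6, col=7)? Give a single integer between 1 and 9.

Answer: 9

Derivation:
z_0 = 0 + 0i, c = -0.1173 + 0.7650i
Iter 1: z = -0.1173 + 0.7650i, |z|^2 = 0.5990
Iter 2: z = -0.6887 + 0.5856i, |z|^2 = 0.8173
Iter 3: z = 0.0142 + -0.0416i, |z|^2 = 0.0019
Iter 4: z = -0.1188 + 0.7638i, |z|^2 = 0.5975
Iter 5: z = -0.6866 + 0.5835i, |z|^2 = 0.8119
Iter 6: z = 0.0136 + -0.0363i, |z|^2 = 0.0015
Iter 7: z = -0.1184 + 0.7640i, |z|^2 = 0.5977
Iter 8: z = -0.6870 + 0.5841i, |z|^2 = 0.8131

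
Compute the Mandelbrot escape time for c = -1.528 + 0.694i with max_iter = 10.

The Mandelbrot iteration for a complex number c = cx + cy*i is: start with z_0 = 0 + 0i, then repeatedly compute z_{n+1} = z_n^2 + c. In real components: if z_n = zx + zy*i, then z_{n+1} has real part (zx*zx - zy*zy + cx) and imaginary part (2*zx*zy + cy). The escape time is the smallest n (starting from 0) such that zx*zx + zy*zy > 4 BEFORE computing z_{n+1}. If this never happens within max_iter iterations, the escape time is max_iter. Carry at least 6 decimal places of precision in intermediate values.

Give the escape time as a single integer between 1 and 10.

z_0 = 0 + 0i, c = -1.5280 + 0.6940i
Iter 1: z = -1.5280 + 0.6940i, |z|^2 = 2.8164
Iter 2: z = 0.3251 + -1.4269i, |z|^2 = 2.1417
Iter 3: z = -3.4582 + -0.2339i, |z|^2 = 12.0140
Escaped at iteration 3

Answer: 3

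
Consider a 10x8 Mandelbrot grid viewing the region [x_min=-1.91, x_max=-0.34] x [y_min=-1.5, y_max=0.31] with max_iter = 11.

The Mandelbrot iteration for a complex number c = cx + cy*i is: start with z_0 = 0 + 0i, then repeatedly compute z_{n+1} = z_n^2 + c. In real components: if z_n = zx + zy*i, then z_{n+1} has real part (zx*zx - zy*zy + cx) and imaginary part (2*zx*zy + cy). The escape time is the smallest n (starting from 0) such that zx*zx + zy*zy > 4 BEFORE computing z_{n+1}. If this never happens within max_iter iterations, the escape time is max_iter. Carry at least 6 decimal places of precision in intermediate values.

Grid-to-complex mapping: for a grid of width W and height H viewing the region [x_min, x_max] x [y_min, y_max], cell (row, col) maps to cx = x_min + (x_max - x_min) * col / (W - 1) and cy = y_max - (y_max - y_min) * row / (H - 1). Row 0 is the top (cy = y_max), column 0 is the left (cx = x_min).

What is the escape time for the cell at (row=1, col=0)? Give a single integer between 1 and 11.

Answer: 5

Derivation:
z_0 = 0 + 0i, c = -1.9100 + 0.0514i
Iter 1: z = -1.9100 + 0.0514i, |z|^2 = 3.6507
Iter 2: z = 1.7355 + -0.1450i, |z|^2 = 3.0328
Iter 3: z = 1.0808 + -0.4520i, |z|^2 = 1.3723
Iter 4: z = -0.9462 + -0.9255i, |z|^2 = 1.7518
Iter 5: z = -1.8712 + 1.8028i, |z|^2 = 6.7517
Escaped at iteration 5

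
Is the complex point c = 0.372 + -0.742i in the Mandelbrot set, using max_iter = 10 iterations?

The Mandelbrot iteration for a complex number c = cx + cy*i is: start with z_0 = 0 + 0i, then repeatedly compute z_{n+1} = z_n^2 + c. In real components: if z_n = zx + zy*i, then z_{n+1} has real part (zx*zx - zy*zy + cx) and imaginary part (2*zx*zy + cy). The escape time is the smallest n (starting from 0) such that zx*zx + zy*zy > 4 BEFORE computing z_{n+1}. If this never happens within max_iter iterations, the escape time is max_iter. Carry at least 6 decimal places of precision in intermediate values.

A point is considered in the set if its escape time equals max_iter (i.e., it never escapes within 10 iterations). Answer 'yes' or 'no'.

z_0 = 0 + 0i, c = 0.3720 + -0.7420i
Iter 1: z = 0.3720 + -0.7420i, |z|^2 = 0.6889
Iter 2: z = -0.0402 + -1.2940i, |z|^2 = 1.6762
Iter 3: z = -1.3009 + -0.6380i, |z|^2 = 2.0995
Iter 4: z = 1.6574 + 0.9180i, |z|^2 = 3.5898
Iter 5: z = 2.2762 + 2.3011i, |z|^2 = 10.4762
Escaped at iteration 5

Answer: no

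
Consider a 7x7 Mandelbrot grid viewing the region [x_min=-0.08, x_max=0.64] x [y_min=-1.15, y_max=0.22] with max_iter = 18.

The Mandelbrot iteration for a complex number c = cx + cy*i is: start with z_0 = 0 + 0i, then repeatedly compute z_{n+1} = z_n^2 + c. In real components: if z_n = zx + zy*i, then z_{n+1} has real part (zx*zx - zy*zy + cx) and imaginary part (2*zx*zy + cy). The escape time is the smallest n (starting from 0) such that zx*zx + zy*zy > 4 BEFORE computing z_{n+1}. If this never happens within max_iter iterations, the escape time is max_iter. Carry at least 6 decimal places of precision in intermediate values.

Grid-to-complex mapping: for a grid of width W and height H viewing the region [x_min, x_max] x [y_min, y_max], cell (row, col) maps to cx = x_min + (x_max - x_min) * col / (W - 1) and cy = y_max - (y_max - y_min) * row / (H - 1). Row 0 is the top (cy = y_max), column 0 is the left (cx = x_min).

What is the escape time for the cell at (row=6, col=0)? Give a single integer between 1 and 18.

Answer: 4

Derivation:
z_0 = 0 + 0i, c = -0.0800 + -1.1500i
Iter 1: z = -0.0800 + -1.1500i, |z|^2 = 1.3289
Iter 2: z = -1.3961 + -0.9660i, |z|^2 = 2.8823
Iter 3: z = 0.9359 + 1.5473i, |z|^2 = 3.2700
Iter 4: z = -1.5980 + 1.7463i, |z|^2 = 5.6033
Escaped at iteration 4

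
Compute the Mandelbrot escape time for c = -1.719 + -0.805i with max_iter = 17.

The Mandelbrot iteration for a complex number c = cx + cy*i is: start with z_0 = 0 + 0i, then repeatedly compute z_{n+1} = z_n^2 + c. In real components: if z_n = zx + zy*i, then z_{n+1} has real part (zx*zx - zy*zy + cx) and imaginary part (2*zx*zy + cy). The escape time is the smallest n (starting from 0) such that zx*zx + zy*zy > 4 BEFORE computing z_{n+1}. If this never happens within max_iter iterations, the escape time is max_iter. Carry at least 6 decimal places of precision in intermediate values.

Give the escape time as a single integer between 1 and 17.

z_0 = 0 + 0i, c = -1.7190 + -0.8050i
Iter 1: z = -1.7190 + -0.8050i, |z|^2 = 3.6030
Iter 2: z = 0.5879 + 1.9626i, |z|^2 = 4.1974
Escaped at iteration 2

Answer: 2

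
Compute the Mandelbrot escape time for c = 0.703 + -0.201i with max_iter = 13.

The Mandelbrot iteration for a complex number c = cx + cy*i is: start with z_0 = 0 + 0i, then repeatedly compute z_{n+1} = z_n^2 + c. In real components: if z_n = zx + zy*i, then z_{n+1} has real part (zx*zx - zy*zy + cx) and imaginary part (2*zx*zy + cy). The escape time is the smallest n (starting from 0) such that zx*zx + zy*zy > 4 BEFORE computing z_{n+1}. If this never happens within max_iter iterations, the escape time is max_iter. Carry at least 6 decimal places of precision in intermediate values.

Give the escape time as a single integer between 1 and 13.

z_0 = 0 + 0i, c = 0.7030 + -0.2010i
Iter 1: z = 0.7030 + -0.2010i, |z|^2 = 0.5346
Iter 2: z = 1.1568 + -0.4836i, |z|^2 = 1.5721
Iter 3: z = 1.8073 + -1.3199i, |z|^2 = 5.0085
Escaped at iteration 3

Answer: 3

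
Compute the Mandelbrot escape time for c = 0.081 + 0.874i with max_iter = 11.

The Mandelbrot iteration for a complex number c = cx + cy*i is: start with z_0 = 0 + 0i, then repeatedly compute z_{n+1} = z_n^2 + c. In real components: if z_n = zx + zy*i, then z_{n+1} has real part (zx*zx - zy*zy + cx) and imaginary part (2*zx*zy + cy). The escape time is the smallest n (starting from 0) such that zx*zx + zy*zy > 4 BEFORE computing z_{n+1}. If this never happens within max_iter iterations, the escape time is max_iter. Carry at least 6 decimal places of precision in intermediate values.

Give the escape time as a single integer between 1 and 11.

Answer: 5

Derivation:
z_0 = 0 + 0i, c = 0.0810 + 0.8740i
Iter 1: z = 0.0810 + 0.8740i, |z|^2 = 0.7704
Iter 2: z = -0.6763 + 1.0156i, |z|^2 = 1.4888
Iter 3: z = -0.4930 + -0.4997i, |z|^2 = 0.4928
Iter 4: z = 0.0744 + 1.3667i, |z|^2 = 1.8735
Iter 5: z = -1.7814 + 1.0772i, |z|^2 = 4.3340
Escaped at iteration 5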